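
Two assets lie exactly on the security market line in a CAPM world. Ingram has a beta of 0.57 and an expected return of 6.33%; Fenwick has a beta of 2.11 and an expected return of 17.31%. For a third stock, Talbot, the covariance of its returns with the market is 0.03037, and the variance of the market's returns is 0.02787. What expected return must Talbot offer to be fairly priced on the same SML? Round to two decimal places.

MRP = (17.31% − 6.33%) / (2.11 − 0.57) = 7.1299%
R_f = 6.33% − 0.57 × 7.1299% = 2.2660%
β_Talbot = Cov / Var(R_m) = 0.03037 / 0.02787 = 1.0897
E(R_Talbot) = R_f + β × MRP = 2.2660% + 1.0897 × 7.1299% = 10.04%

10.04%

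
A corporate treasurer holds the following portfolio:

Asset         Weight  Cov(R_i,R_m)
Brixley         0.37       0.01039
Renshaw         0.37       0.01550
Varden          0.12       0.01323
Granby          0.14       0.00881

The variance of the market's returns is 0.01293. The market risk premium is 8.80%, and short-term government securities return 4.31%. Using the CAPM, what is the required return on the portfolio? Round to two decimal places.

12.75%

β_Brixley = 0.01039 / 0.01293 = 0.8036
β_Renshaw = 0.01550 / 0.01293 = 1.1988
β_Varden = 0.01323 / 0.01293 = 1.0232
β_Granby = 0.00881 / 0.01293 = 0.6814
β_P = Σ w_i β_i = 0.37×0.8036 + 0.37×1.1988 + 0.12×1.0232 + 0.14×0.6814 = 0.9591
E(R_P) = R_f + β_P × MRP = 4.31% + 0.9591 × 8.80% = 12.75%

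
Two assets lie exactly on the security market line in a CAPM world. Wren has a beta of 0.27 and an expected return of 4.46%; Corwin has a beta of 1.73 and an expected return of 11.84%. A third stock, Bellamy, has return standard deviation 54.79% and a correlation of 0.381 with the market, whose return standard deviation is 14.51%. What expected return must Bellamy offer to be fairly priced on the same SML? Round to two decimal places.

MRP = (11.84% − 4.46%) / (1.73 − 0.27) = 5.0548%
R_f = 4.46% − 0.27 × 5.0548% = 3.0952%
β_Bellamy = ρ·σ_i/σ_m = 0.381 × 54.79 / 14.51 = 1.4387
E(R_Bellamy) = R_f + β × MRP = 3.0952% + 1.4387 × 5.0548% = 10.37%

10.37%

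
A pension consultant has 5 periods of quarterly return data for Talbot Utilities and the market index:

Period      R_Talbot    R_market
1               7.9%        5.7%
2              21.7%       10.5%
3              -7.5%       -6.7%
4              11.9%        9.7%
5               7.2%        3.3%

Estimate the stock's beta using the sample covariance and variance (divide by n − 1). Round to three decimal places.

1.447

Mean R_i = (7.9 + 21.7 − 7.5 + 11.9 + 7.2) / 5 = 8.2400%
Mean R_m = (5.7 + 10.5 − 6.7 + 9.7 + 3.3) / 5 = 4.5000%
Σ(R_i − R̄_i)(R_m − R̄_m) = 276.9200  ⇒  Cov = 276.9200 / 4 = 69.2300
Σ(R_m − R̄_m)² = 191.3600  ⇒  Var(R_m) = 191.3600 / 4 = 47.8400
β = Cov / Var(R_m) = 69.2300 / 47.8400 = 1.4471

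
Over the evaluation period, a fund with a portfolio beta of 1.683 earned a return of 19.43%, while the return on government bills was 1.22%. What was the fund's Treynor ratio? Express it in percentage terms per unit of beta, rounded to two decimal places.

10.82%

Treynor = (R_P − R_f) / β_P = (19.43% − 1.22%) / 1.6830 = 18.21% / 1.6830 = 10.82%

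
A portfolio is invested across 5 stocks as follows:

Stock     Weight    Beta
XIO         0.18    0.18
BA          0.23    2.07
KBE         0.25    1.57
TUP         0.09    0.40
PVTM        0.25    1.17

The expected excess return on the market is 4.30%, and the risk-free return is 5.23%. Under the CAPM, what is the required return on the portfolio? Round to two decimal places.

β_P = Σ w_i β_i = 0.18×0.18 + 0.23×2.07 + 0.25×1.57 + 0.09×0.40 + 0.25×1.17 = 1.2295
E(R_P) = R_f + β_P × MRP = 5.23% + 1.2295 × 4.30% = 10.52%

10.52%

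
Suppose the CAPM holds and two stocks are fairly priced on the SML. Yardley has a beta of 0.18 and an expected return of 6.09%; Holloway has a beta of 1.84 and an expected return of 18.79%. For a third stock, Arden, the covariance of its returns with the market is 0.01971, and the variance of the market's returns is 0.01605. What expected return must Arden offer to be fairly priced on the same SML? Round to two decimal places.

MRP = (18.79% − 6.09%) / (1.84 − 0.18) = 7.6506%
R_f = 6.09% − 0.18 × 7.6506% = 4.7129%
β_Arden = Cov / Var(R_m) = 0.01971 / 0.01605 = 1.2280
E(R_Arden) = R_f + β × MRP = 4.7129% + 1.2280 × 7.6506% = 14.11%

14.11%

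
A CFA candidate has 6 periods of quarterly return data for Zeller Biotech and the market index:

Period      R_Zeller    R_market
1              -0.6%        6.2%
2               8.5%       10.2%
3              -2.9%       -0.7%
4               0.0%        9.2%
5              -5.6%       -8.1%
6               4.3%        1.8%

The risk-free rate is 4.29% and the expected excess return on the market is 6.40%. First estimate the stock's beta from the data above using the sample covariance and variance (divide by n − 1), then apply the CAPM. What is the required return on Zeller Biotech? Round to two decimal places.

7.68%

Mean R_i = (-0.6 + 8.5 − 2.9 + 0.0 − 5.6 + 4.3) / 6 = 0.6167%
Mean R_m = (6.2 + 10.2 − 0.7 + 9.2 − 8.1 + 1.8) / 6 = 3.1000%
Σ(R_i − R̄_i)(R_m − R̄_m) = 126.6400  ⇒  Cov = 126.6400 / 5 = 25.3280
Σ(R_m − R̄_m)² = 238.8000  ⇒  Var(R_m) = 238.8000 / 5 = 47.7600
β = Cov / Var(R_m) = 25.3280 / 47.7600 = 0.5303
E(R) = R_f + β × MRP = 4.29% + 0.5303 × 6.40% = 7.68%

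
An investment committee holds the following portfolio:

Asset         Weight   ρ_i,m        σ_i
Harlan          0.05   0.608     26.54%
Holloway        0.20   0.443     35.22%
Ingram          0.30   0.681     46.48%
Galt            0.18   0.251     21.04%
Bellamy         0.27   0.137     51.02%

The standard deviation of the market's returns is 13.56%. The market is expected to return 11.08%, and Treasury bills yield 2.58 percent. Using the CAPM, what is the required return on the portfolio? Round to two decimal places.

12.77%

β_Harlan = 0.608 × 26.54% / 13.56% = 1.1900
β_Holloway = 0.443 × 35.22% / 13.56% = 1.1506
β_Ingram = 0.681 × 46.48% / 13.56% = 2.3343
β_Galt = 0.251 × 21.04% / 13.56% = 0.3895
β_Bellamy = 0.137 × 51.02% / 13.56% = 0.5155
β_P = Σ w_i β_i = 0.05×1.1900 + 0.20×1.1506 + 0.30×2.3343 + 0.18×0.3895 + 0.27×0.5155 = 1.1992
MRP = 11.08% − 2.58% = 8.50%
E(R_P) = R_f + β_P × MRP = 2.58% + 1.1992 × 8.50% = 12.77%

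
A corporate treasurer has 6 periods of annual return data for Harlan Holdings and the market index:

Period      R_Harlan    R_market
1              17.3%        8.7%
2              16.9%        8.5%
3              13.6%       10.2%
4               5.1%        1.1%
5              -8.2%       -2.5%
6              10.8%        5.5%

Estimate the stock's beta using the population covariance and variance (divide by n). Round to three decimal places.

1.826

Mean R_i = (17.3 + 16.9 + 13.6 + 5.1 − 8.2 + 10.8) / 6 = 9.2500%
Mean R_m = (8.7 + 8.5 + 10.2 + 1.1 − 2.5 + 5.5) / 6 = 5.2500%
Σ(R_i − R̄_i)(R_m − R̄_m) = 227.0150  ⇒  Cov = 227.0150 / 6 = 37.8358
Σ(R_m − R̄_m)² = 124.3150  ⇒  Var(R_m) = 124.3150 / 6 = 20.7192
β = Cov / Var(R_m) = 37.8358 / 20.7192 = 1.8261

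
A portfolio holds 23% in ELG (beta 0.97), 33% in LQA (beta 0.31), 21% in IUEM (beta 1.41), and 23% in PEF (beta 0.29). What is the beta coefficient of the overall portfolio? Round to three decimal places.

0.688

β_P = Σ w_i β_i = 0.23×0.97 + 0.33×0.31 + 0.21×1.41 + 0.23×0.29 = 0.6882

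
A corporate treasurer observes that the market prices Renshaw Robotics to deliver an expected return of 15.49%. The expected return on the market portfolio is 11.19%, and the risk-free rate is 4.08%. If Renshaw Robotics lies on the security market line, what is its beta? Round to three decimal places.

MRP = 11.19% − 4.08% = 7.11%
β = (E(R) − R_f) / MRP = (15.49% − 4.08%) / 7.11% = 11.41% / 7.11% = 1.605

1.605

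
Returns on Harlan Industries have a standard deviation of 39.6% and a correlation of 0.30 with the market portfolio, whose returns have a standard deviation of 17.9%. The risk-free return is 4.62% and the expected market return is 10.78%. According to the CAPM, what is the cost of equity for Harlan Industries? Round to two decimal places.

8.71%

β = ρ × σ_i / σ_m = 0.30 × 39.6% / 17.9% = 0.6637
MRP = 10.78% − 4.62% = 6.16%
E(R) = 4.62% + 0.6637 × 6.16% = 8.71%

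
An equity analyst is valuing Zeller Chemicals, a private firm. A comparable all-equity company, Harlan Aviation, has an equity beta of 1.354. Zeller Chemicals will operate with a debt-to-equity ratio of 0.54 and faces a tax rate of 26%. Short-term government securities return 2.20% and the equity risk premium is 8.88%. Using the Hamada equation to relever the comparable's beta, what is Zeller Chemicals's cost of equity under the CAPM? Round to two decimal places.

β_L = β_U × [1 + (1 − t)(D/E)] = 1.354 × [1 + (1 − 0.26) × 0.54]
    = 1.354 × [1 + 0.74 × 0.54] = 1.354 × 1.3996 = 1.8951
E(R) = R_f + β_L × MRP = 2.20% + 1.8951 × 8.88% = 19.03%

19.03%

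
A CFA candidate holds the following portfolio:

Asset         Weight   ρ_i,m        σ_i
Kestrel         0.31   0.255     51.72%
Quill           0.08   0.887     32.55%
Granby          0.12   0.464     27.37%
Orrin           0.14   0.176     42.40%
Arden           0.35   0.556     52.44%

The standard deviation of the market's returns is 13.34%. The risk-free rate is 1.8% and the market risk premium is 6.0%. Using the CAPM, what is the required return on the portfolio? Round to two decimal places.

β_Kestrel = 0.255 × 51.72% / 13.34% = 0.9887
β_Quill = 0.887 × 32.55% / 13.34% = 2.1643
β_Granby = 0.464 × 27.37% / 13.34% = 0.9520
β_Orrin = 0.176 × 42.40% / 13.34% = 0.5594
β_Arden = 0.556 × 52.44% / 13.34% = 2.1857
β_P = Σ w_i β_i = 0.31×0.9887 + 0.08×2.1643 + 0.12×0.9520 + 0.14×0.5594 + 0.35×2.1857 = 1.4372
E(R_P) = R_f + β_P × MRP = 1.8% + 1.4372 × 6.0% = 10.42%

10.42%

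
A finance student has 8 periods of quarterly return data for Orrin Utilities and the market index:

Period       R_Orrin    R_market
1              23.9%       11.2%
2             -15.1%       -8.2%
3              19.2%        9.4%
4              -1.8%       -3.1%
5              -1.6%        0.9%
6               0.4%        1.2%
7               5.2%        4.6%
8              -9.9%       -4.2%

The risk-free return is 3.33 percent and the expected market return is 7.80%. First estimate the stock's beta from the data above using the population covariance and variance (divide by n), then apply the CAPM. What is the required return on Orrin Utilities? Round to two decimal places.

Mean R_i = (23.9 − 15.1 + 19.2 − 1.8 − 1.6 + 0.4 + 5.2 − 9.9) / 8 = 2.5375%
Mean R_m = (11.2 − 8.2 + 9.4 − 3.1 + 0.9 + 1.2 + 4.6 − 4.2) / 8 = 1.4750%
Σ(R_i − R̄_i)(R_m − R̄_m) = 612.1575  ⇒  Cov = 612.1575 / 8 = 76.5197
Σ(R_m − R̄_m)² = 314.2950  ⇒  Var(R_m) = 314.2950 / 8 = 39.2869
β = Cov / Var(R_m) = 76.5197 / 39.2869 = 1.9477
MRP = 7.80% − 3.33% = 4.47%
E(R) = R_f + β × MRP = 3.33% + 1.9477 × 4.47% = 12.04%

12.04%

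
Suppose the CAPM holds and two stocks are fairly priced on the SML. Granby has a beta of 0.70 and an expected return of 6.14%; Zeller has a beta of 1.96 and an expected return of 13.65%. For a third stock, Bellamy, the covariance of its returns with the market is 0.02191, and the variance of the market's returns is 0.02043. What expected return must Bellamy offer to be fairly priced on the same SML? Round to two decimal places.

MRP = (13.65% − 6.14%) / (1.96 − 0.70) = 5.9603%
R_f = 6.14% − 0.70 × 5.9603% = 1.9678%
β_Bellamy = Cov / Var(R_m) = 0.02191 / 0.02043 = 1.0724
E(R_Bellamy) = R_f + β × MRP = 1.9678% + 1.0724 × 5.9603% = 8.36%

8.36%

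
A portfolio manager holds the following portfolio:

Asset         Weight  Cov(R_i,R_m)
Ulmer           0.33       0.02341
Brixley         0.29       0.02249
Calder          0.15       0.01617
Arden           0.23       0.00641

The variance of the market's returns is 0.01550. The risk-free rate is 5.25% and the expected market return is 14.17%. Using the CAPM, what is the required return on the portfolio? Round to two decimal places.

β_Ulmer = 0.02341 / 0.01550 = 1.5103
β_Brixley = 0.02249 / 0.01550 = 1.4510
β_Calder = 0.01617 / 0.01550 = 1.0432
β_Arden = 0.00641 / 0.01550 = 0.4135
β_P = Σ w_i β_i = 0.33×1.5103 + 0.29×1.4510 + 0.15×1.0432 + 0.23×0.4135 = 1.1708
MRP = 14.17% − 5.25% = 8.92%
E(R_P) = R_f + β_P × MRP = 5.25% + 1.1708 × 8.92% = 15.69%

15.69%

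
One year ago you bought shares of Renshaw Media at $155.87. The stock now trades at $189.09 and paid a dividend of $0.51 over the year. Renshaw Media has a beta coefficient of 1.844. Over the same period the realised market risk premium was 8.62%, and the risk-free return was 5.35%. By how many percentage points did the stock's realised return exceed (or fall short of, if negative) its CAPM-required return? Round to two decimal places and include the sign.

Realised HPR = (P1 + D1 − P0) / P0 = (189.09 + 0.51 − 155.87) / 155.87 = 33.73 / 155.87 = 21.6398%
CAPM required = R_f + β·MRP = 5.35% + 1.844 × 8.62% = 21.24528%
α = realised − required = 21.6398% − 21.24528% = +0.39%

+0.39%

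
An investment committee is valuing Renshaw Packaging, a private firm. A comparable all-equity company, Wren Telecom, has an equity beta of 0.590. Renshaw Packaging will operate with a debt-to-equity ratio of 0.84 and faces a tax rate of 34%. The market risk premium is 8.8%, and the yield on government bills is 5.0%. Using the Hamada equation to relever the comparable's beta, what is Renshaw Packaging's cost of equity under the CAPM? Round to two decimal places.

13.07%

β_L = β_U × [1 + (1 − t)(D/E)] = 0.590 × [1 + (1 − 0.34) × 0.84]
    = 0.590 × [1 + 0.66 × 0.84] = 0.590 × 1.5544 = 0.9171
E(R) = R_f + β_L × MRP = 5.0% + 0.9171 × 8.8% = 13.07%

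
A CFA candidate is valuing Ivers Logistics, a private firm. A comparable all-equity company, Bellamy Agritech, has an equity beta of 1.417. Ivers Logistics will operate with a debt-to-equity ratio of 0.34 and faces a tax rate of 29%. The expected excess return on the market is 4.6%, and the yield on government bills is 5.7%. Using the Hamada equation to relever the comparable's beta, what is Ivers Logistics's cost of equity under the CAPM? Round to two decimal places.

β_L = β_U × [1 + (1 − t)(D/E)] = 1.417 × [1 + (1 − 0.29) × 0.34]
    = 1.417 × [1 + 0.71 × 0.34] = 1.417 × 1.2414 = 1.7591
E(R) = R_f + β_L × MRP = 5.7% + 1.7591 × 4.6% = 13.79%

13.79%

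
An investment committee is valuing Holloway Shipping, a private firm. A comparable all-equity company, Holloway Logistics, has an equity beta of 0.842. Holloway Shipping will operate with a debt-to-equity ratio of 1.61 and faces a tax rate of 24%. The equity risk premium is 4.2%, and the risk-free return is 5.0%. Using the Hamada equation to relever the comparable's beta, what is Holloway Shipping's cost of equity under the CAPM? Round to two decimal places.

β_L = β_U × [1 + (1 − t)(D/E)] = 0.842 × [1 + (1 − 0.24) × 1.61]
    = 0.842 × [1 + 0.76 × 1.61] = 0.842 × 2.2236 = 1.8723
E(R) = R_f + β_L × MRP = 5.0% + 1.8723 × 4.2% = 12.86%

12.86%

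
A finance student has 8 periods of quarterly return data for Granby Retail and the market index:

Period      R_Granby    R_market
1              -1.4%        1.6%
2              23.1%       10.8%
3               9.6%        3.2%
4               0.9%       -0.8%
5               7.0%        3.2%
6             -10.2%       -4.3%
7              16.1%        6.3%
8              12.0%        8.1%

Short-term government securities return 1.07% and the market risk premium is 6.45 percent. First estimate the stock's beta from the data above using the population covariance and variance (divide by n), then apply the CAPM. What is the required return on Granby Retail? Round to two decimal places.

14.39%

Mean R_i = (-1.4 + 23.1 + 9.6 + 0.9 + 7.0 − 10.2 + 16.1 + 12.0) / 8 = 7.1375%
Mean R_m = (1.6 + 10.8 + 3.2 − 0.8 + 3.2 − 4.3 + 6.3 + 8.1) / 8 = 3.5125%
Σ(R_i − R̄_i)(R_m − R̄_m) = 341.5663  ⇒  Cov = 341.5663 / 8 = 42.6958
Σ(R_m − R̄_m)² = 165.4088  ⇒  Var(R_m) = 165.4088 / 8 = 20.6761
β = Cov / Var(R_m) = 42.6958 / 20.6761 = 2.0650
E(R) = R_f + β × MRP = 1.07% + 2.0650 × 6.45% = 14.39%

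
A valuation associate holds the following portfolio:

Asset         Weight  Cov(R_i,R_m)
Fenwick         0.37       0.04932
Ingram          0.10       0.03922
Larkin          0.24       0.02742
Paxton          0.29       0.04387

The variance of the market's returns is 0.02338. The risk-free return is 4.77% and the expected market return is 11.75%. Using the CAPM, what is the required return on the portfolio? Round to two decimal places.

17.15%

β_Fenwick = 0.04932 / 0.02338 = 2.1095
β_Ingram = 0.03922 / 0.02338 = 1.6775
β_Larkin = 0.02742 / 0.02338 = 1.1728
β_Paxton = 0.04387 / 0.02338 = 1.8764
β_P = Σ w_i β_i = 0.37×2.1095 + 0.10×1.6775 + 0.24×1.1728 + 0.29×1.8764 = 1.7739
MRP = 11.75% − 4.77% = 6.98%
E(R_P) = R_f + β_P × MRP = 4.77% + 1.7739 × 6.98% = 17.15%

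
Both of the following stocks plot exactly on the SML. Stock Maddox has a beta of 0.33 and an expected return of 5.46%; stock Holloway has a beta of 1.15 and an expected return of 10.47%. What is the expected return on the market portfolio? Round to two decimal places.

Both satisfy E(R) = R_f + β·MRP, so the slope of the SML is
MRP = (10.47% − 5.46%) / (1.15 − 0.33) = 5.01% / 0.82 = 6.1098%
R_f = E(R_Maddox) − β_Maddox·MRP = 5.46% − 0.33 × 6.1098% = 3.4438%
E(R_m) = R_f + MRP = 3.4438% + 6.1098% = 9.55%

9.55%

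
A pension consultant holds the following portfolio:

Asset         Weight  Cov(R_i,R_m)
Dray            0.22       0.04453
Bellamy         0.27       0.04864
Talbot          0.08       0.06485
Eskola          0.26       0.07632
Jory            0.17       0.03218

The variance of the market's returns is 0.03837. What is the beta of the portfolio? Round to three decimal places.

β_Dray = 0.04453 / 0.03837 = 1.1605
β_Bellamy = 0.04864 / 0.03837 = 1.2677
β_Talbot = 0.06485 / 0.03837 = 1.6901
β_Eskola = 0.07632 / 0.03837 = 1.9891
β_Jory = 0.03218 / 0.03837 = 0.8387
β_P = Σ w_i β_i = 0.22×1.1605 + 0.27×1.2677 + 0.08×1.6901 + 0.26×1.9891 + 0.17×0.8387 = 1.3925

1.393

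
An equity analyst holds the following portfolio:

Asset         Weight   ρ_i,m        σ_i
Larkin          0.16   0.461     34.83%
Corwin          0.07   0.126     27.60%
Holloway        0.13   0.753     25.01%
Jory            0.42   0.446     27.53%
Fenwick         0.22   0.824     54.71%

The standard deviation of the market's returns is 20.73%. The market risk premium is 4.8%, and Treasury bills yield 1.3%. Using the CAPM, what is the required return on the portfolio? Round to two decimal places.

6.01%

β_Larkin = 0.461 × 34.83% / 20.73% = 0.7746
β_Corwin = 0.126 × 27.60% / 20.73% = 0.1678
β_Holloway = 0.753 × 25.01% / 20.73% = 0.9085
β_Jory = 0.446 × 27.53% / 20.73% = 0.5923
β_Fenwick = 0.824 × 54.71% / 20.73% = 2.1747
β_P = Σ w_i β_i = 0.16×0.7746 + 0.07×0.1678 + 0.13×0.9085 + 0.42×0.5923 + 0.22×2.1747 = 0.9810
E(R_P) = R_f + β_P × MRP = 1.3% + 0.9810 × 4.8% = 6.01%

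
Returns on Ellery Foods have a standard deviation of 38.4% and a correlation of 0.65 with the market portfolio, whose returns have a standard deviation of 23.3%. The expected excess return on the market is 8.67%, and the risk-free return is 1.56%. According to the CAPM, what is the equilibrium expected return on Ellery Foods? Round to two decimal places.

10.85%

β = ρ × σ_i / σ_m = 0.65 × 38.4% / 23.3% = 1.0712
E(R) = 1.56% + 1.0712 × 8.67% = 10.85%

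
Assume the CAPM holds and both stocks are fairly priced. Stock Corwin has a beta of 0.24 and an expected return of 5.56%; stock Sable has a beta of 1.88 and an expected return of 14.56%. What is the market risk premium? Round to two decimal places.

5.49%

Both satisfy E(R) = R_f + β·MRP, so the slope of the SML is
MRP = (14.56% − 5.56%) / (1.88 − 0.24) = 9.00% / 1.64 = 5.4878%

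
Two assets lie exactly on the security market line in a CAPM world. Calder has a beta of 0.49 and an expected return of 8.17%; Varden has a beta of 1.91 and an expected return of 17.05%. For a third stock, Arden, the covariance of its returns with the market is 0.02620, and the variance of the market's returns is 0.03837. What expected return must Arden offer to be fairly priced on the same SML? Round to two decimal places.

9.38%

MRP = (17.05% − 8.17%) / (1.91 − 0.49) = 6.2535%
R_f = 8.17% − 0.49 × 6.2535% = 5.1058%
β_Arden = Cov / Var(R_m) = 0.02620 / 0.03837 = 0.6828
E(R_Arden) = R_f + β × MRP = 5.1058% + 0.6828 × 6.2535% = 9.38%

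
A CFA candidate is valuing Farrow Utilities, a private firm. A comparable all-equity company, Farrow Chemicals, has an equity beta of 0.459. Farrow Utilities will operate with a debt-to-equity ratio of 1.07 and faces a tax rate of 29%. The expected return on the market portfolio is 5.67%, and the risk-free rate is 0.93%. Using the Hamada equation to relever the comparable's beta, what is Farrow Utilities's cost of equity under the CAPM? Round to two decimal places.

β_L = β_U × [1 + (1 − t)(D/E)] = 0.459 × [1 + (1 − 0.29) × 1.07]
    = 0.459 × [1 + 0.71 × 1.07] = 0.459 × 1.7597 = 0.8077
MRP = 5.67% − 0.93% = 4.74%
E(R) = R_f + β_L × MRP = 0.93% + 0.8077 × 4.74% = 4.76%

4.76%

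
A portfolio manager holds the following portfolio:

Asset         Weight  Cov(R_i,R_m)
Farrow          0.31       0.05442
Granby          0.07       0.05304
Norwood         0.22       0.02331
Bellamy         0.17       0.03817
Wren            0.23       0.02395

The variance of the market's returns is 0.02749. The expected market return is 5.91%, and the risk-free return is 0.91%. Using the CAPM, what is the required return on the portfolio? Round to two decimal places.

7.77%

β_Farrow = 0.05442 / 0.02749 = 1.9796
β_Granby = 0.05304 / 0.02749 = 1.9294
β_Norwood = 0.02331 / 0.02749 = 0.8479
β_Bellamy = 0.03817 / 0.02749 = 1.3885
β_Wren = 0.02395 / 0.02749 = 0.8712
β_P = Σ w_i β_i = 0.31×1.9796 + 0.07×1.9294 + 0.22×0.8479 + 0.17×1.3885 + 0.23×0.8712 = 1.3717
MRP = 5.91% − 0.91% = 5.00%
E(R_P) = R_f + β_P × MRP = 0.91% + 1.3717 × 5.00% = 7.77%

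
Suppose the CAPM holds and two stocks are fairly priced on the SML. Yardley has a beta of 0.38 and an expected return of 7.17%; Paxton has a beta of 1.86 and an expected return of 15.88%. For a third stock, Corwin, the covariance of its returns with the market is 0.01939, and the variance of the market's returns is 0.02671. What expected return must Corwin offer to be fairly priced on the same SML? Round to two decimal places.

MRP = (15.88% − 7.17%) / (1.86 − 0.38) = 5.8851%
R_f = 7.17% − 0.38 × 5.8851% = 4.9337%
β_Corwin = Cov / Var(R_m) = 0.01939 / 0.02671 = 0.7259
E(R_Corwin) = R_f + β × MRP = 4.9337% + 0.7259 × 5.8851% = 9.21%

9.21%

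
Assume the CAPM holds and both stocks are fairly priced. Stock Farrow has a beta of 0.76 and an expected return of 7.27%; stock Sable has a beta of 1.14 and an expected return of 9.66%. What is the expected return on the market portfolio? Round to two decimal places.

Both satisfy E(R) = R_f + β·MRP, so the slope of the SML is
MRP = (9.66% − 7.27%) / (1.14 − 0.76) = 2.39% / 0.38 = 6.2895%
R_f = E(R_Farrow) − β_Farrow·MRP = 7.27% − 0.76 × 6.2895% = 2.4900%
E(R_m) = R_f + MRP = 2.4900% + 6.2895% = 8.78%

8.78%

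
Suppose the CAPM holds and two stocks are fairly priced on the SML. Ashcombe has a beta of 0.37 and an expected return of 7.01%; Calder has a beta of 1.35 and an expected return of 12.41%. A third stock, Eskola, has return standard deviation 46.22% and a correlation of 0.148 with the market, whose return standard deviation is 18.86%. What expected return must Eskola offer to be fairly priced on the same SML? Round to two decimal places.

6.97%

MRP = (12.41% − 7.01%) / (1.35 − 0.37) = 5.5102%
R_f = 7.01% − 0.37 × 5.5102% = 4.9712%
β_Eskola = ρ·σ_i/σ_m = 0.148 × 46.22 / 18.86 = 0.3627
E(R_Eskola) = R_f + β × MRP = 4.9712% + 0.3627 × 5.5102% = 6.97%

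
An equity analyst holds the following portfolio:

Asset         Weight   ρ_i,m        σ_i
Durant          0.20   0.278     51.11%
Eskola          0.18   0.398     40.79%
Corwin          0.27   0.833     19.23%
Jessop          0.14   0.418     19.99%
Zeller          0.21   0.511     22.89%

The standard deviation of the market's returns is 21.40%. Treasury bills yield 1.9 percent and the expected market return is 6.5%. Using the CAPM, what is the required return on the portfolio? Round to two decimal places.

4.85%

β_Durant = 0.278 × 51.11% / 21.40% = 0.6640
β_Eskola = 0.398 × 40.79% / 21.40% = 0.7586
β_Corwin = 0.833 × 19.23% / 21.40% = 0.7485
β_Jessop = 0.418 × 19.99% / 21.40% = 0.3905
β_Zeller = 0.511 × 22.89% / 21.40% = 0.5466
β_P = Σ w_i β_i = 0.20×0.6640 + 0.18×0.7586 + 0.27×0.7485 + 0.14×0.3905 + 0.21×0.5466 = 0.6409
MRP = 6.5% − 1.9% = 4.60%
E(R_P) = R_f + β_P × MRP = 1.9% + 0.6409 × 4.6% = 4.85%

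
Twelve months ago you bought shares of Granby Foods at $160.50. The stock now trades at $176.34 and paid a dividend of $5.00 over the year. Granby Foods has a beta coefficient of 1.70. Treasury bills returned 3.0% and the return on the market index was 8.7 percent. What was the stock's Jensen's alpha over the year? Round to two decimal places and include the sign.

+0.29%

Realised HPR = (P1 + D1 − P0) / P0 = (176.34 + 5.00 − 160.50) / 160.50 = 20.84 / 160.50 = 12.9844%
MRP = 8.7% − 3.0% = 5.70%
CAPM required = R_f + β·MRP = 3.0% + 1.70 × 5.7% = 12.6900%
α = realised − required = 12.9844% − 12.6900% = +0.29%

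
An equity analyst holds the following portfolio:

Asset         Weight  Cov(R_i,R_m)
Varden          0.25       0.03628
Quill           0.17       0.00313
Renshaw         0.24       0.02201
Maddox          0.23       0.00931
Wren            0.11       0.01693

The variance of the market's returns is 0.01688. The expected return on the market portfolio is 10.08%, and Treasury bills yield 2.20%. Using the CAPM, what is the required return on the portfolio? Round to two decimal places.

β_Varden = 0.03628 / 0.01688 = 2.1493
β_Quill = 0.00313 / 0.01688 = 0.1854
β_Renshaw = 0.02201 / 0.01688 = 1.3039
β_Maddox = 0.00931 / 0.01688 = 0.5515
β_Wren = 0.01693 / 0.01688 = 1.0030
β_P = Σ w_i β_i = 0.25×2.1493 + 0.17×0.1854 + 0.24×1.3039 + 0.23×0.5515 + 0.11×1.0030 = 1.1190
MRP = 10.08% − 2.20% = 7.88%
E(R_P) = R_f + β_P × MRP = 2.20% + 1.1190 × 7.88% = 11.02%

11.02%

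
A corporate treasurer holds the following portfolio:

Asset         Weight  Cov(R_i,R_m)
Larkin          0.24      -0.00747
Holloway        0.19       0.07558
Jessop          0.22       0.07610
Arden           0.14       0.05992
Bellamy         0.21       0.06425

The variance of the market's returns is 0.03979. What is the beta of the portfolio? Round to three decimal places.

β_Larkin = -0.00747 / 0.03979 = -0.1877
β_Holloway = 0.07558 / 0.03979 = 1.8995
β_Jessop = 0.07610 / 0.03979 = 1.9125
β_Arden = 0.05992 / 0.03979 = 1.5059
β_Bellamy = 0.06425 / 0.03979 = 1.6147
β_P = Σ w_i β_i = 0.24×-0.1877 + 0.19×1.8995 + 0.22×1.9125 + 0.14×1.5059 + 0.21×1.6147 = 1.2865

1.287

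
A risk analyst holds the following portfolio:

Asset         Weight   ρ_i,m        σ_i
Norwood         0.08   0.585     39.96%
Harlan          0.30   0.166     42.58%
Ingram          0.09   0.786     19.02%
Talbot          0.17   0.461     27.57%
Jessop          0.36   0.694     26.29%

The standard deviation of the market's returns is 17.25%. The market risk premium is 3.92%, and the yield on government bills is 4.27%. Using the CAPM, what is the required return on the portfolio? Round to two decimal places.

β_Norwood = 0.585 × 39.96% / 17.25% = 1.3552
β_Harlan = 0.166 × 42.58% / 17.25% = 0.4098
β_Ingram = 0.786 × 19.02% / 17.25% = 0.8667
β_Talbot = 0.461 × 27.57% / 17.25% = 0.7368
β_Jessop = 0.694 × 26.29% / 17.25% = 1.0577
β_P = Σ w_i β_i = 0.08×1.3552 + 0.30×0.4098 + 0.09×0.8667 + 0.17×0.7368 + 0.36×1.0577 = 0.8154
E(R_P) = R_f + β_P × MRP = 4.27% + 0.8154 × 3.92% = 7.47%

7.47%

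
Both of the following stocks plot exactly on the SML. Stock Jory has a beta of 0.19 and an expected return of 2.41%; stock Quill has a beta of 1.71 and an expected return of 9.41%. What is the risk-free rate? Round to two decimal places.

Both satisfy E(R) = R_f + β·MRP, so the slope of the SML is
MRP = (9.41% − 2.41%) / (1.71 − 0.19) = 7.00% / 1.52 = 4.6053%
R_f = E(R_Jory) − β_Jory·MRP = 2.41% − 0.19 × 4.6053% = 1.5350%

1.54%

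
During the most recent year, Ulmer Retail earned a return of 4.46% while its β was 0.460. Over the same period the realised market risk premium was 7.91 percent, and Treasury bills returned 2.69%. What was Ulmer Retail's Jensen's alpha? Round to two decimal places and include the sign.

CAPM benchmark = R_f + β(R_m − R_f) = 2.69% + 0.460 × 7.91% = 6.32860%
α = actual − benchmark = 4.46% − 6.32860% = -1.87%

-1.87%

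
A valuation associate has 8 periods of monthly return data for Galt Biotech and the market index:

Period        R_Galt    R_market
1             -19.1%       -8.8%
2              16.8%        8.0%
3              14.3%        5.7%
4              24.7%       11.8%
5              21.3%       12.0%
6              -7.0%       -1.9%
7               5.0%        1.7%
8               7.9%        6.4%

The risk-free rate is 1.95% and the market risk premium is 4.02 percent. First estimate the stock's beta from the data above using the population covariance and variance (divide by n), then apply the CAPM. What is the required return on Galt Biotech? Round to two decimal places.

Mean R_i = (-19.1 + 16.8 + 14.3 + 24.7 + 21.3 − 7.0 + 5.0 + 7.9) / 8 = 7.9875%
Mean R_m = (-8.8 + 8.0 + 5.7 + 11.8 + 12.0 − 1.9 + 1.7 + 6.4) / 8 = 4.3625%
Σ(R_i − R̄_i)(R_m − R̄_m) = 724.6463  ⇒  Cov = 724.6463 / 8 = 90.5808
Σ(R_m − R̄_m)² = 352.3788  ⇒  Var(R_m) = 352.3788 / 8 = 44.0474
β = Cov / Var(R_m) = 90.5808 / 44.0474 = 2.0564
E(R) = R_f + β × MRP = 1.95% + 2.0564 × 4.02% = 10.22%

10.22%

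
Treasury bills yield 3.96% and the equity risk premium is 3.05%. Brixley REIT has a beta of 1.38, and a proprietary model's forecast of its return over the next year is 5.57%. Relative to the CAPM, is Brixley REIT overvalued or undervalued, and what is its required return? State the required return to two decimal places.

Overvalued; required return 8.17%

Required return = R_f + β·MRP = 3.96% + 1.38 × 3.05% = 8.17%
Forecast 5.57% < required 8.17% → the stock plots below the SML → overvalued.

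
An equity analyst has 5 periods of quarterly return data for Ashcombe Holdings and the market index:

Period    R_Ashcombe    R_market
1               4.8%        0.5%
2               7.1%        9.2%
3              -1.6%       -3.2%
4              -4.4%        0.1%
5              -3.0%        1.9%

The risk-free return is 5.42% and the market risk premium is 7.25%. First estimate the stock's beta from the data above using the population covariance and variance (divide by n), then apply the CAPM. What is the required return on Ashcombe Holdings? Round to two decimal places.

10.73%

Mean R_i = (4.8 + 7.1 − 1.6 − 4.4 − 3.0) / 5 = 0.5800%
Mean R_m = (0.5 + 9.2 − 3.2 + 0.1 + 1.9) / 5 = 1.7000%
Σ(R_i − R̄_i)(R_m − R̄_m) = 61.7700  ⇒  Cov = 61.7700 / 5 = 12.3540
Σ(R_m − R̄_m)² = 84.3000  ⇒  Var(R_m) = 84.3000 / 5 = 16.8600
β = Cov / Var(R_m) = 12.3540 / 16.8600 = 0.7327
E(R) = R_f + β × MRP = 5.42% + 0.7327 × 7.25% = 10.73%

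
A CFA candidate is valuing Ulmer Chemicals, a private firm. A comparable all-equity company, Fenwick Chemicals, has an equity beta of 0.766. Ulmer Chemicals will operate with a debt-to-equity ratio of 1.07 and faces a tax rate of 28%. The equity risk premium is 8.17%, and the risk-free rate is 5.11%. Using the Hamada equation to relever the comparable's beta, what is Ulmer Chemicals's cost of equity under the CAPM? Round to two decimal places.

16.19%

β_L = β_U × [1 + (1 − t)(D/E)] = 0.766 × [1 + (1 − 0.28) × 1.07]
    = 0.766 × [1 + 0.72 × 1.07] = 0.766 × 1.7704 = 1.3561
E(R) = R_f + β_L × MRP = 5.11% + 1.3561 × 8.17% = 16.19%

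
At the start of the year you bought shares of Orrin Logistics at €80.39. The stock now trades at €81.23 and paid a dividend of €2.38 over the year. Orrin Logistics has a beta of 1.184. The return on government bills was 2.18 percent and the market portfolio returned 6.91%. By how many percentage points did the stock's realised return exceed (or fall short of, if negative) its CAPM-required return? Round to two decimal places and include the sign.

-3.77%

Realised HPR = (P1 + D1 − P0) / P0 = (81.23 + 2.38 − 80.39) / 80.39 = 3.22 / 80.39 = 4.0055%
MRP = 6.91% − 2.18% = 4.73%
CAPM required = R_f + β·MRP = 2.18% + 1.184 × 4.73% = 7.78032%
α = realised − required = 4.0055% − 7.78032% = -3.77%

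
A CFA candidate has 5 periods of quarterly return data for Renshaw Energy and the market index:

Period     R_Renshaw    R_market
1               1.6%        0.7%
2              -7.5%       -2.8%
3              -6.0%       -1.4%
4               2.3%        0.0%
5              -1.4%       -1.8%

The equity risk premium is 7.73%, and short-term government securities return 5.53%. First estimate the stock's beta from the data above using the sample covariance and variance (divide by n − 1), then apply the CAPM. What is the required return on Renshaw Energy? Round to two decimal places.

26.42%

Mean R_i = (1.6 − 7.5 − 6.0 + 2.3 − 1.4) / 5 = -2.2000%
Mean R_m = (0.7 − 2.8 − 1.4 + 0.0 − 1.8) / 5 = -1.0600%
Σ(R_i − R̄_i)(R_m − R̄_m) = 21.3800  ⇒  Cov = 21.3800 / 4 = 5.3450
Σ(R_m − R̄_m)² = 7.9120  ⇒  Var(R_m) = 7.9120 / 4 = 1.9780
β = Cov / Var(R_m) = 5.3450 / 1.9780 = 2.7022
E(R) = R_f + β × MRP = 5.53% + 2.7022 × 7.73% = 26.42%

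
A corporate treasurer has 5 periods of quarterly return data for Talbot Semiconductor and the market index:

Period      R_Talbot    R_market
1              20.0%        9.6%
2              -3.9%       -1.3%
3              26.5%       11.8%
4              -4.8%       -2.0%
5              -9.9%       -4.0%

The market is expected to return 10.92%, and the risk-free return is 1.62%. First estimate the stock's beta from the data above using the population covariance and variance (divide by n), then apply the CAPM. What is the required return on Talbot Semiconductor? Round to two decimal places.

Mean R_i = (20.0 − 3.9 + 26.5 − 4.8 − 9.9) / 5 = 5.5800%
Mean R_m = (9.6 − 1.3 + 11.8 − 2.0 − 4.0) / 5 = 2.8200%
Σ(R_i − R̄_i)(R_m − R̄_m) = 480.2920  ⇒  Cov = 480.2920 / 5 = 96.0584
Σ(R_m − R̄_m)² = 213.3280  ⇒  Var(R_m) = 213.3280 / 5 = 42.6656
β = Cov / Var(R_m) = 96.0584 / 42.6656 = 2.2514
MRP = 10.92% − 1.62% = 9.30%
E(R) = R_f + β × MRP = 1.62% + 2.2514 × 9.30% = 22.56%

22.56%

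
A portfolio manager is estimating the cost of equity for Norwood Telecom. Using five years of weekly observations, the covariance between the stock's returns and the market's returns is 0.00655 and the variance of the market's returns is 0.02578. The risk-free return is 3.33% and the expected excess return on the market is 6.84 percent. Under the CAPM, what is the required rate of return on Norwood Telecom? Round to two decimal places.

β = Cov(R_i, R_m) / Var(R_m) = 0.00655 / 0.02578 = 0.2541
E(R) = R_f + β × MRP = 3.33% + 0.2541 × 6.84% = 5.07%

5.07%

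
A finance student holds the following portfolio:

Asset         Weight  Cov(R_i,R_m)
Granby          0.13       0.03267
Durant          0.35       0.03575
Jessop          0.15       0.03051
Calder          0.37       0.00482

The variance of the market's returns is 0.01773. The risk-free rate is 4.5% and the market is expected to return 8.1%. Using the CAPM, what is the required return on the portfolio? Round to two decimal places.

β_Granby = 0.03267 / 0.01773 = 1.8426
β_Durant = 0.03575 / 0.01773 = 2.0164
β_Jessop = 0.03051 / 0.01773 = 1.7208
β_Calder = 0.00482 / 0.01773 = 0.2719
β_P = Σ w_i β_i = 0.13×1.8426 + 0.35×2.0164 + 0.15×1.7208 + 0.37×0.2719 = 1.3040
MRP = 8.1% − 4.5% = 3.60%
E(R_P) = R_f + β_P × MRP = 4.5% + 1.3040 × 3.6% = 9.19%

9.19%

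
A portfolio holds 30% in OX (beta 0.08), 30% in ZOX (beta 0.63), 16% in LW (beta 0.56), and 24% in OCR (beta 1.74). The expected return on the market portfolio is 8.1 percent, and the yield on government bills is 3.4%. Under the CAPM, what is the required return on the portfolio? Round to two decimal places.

β_P = Σ w_i β_i = 0.30×0.08 + 0.30×0.63 + 0.16×0.56 + 0.24×1.74 = 0.7202
MRP = 8.1% − 3.4% = 4.70%
E(R_P) = R_f + β_P × MRP = 3.4% + 0.7202 × 4.7% = 6.78%

6.78%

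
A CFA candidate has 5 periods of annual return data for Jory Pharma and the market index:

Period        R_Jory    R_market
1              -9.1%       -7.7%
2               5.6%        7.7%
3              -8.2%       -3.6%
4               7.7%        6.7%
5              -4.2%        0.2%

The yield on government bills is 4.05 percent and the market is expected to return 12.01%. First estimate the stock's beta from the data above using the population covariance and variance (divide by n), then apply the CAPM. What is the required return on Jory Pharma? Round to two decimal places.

Mean R_i = (-9.1 + 5.6 − 8.2 + 7.7 − 4.2) / 5 = -1.6400%
Mean R_m = (-7.7 + 7.7 − 3.6 + 6.7 + 0.2) / 5 = 0.6600%
Σ(R_i − R̄_i)(R_m − R̄_m) = 198.8720  ⇒  Cov = 198.8720 / 5 = 39.7744
Σ(R_m − R̄_m)² = 174.2920  ⇒  Var(R_m) = 174.2920 / 5 = 34.8584
β = Cov / Var(R_m) = 39.7744 / 34.8584 = 1.1410
MRP = 12.01% − 4.05% = 7.96%
E(R) = R_f + β × MRP = 4.05% + 1.1410 × 7.96% = 13.13%

13.13%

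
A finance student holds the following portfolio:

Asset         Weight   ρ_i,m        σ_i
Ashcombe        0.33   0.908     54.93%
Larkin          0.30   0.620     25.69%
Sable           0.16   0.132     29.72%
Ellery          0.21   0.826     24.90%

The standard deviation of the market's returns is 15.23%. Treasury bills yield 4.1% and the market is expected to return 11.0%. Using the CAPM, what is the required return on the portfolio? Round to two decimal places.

15.96%

β_Ashcombe = 0.908 × 54.93% / 15.23% = 3.2749
β_Larkin = 0.620 × 25.69% / 15.23% = 1.0458
β_Sable = 0.132 × 29.72% / 15.23% = 0.2576
β_Ellery = 0.826 × 24.90% / 15.23% = 1.3505
β_P = Σ w_i β_i = 0.33×3.2749 + 0.30×1.0458 + 0.16×0.2576 + 0.21×1.3505 = 1.7193
MRP = 11.0% − 4.1% = 6.90%
E(R_P) = R_f + β_P × MRP = 4.1% + 1.7193 × 6.9% = 15.96%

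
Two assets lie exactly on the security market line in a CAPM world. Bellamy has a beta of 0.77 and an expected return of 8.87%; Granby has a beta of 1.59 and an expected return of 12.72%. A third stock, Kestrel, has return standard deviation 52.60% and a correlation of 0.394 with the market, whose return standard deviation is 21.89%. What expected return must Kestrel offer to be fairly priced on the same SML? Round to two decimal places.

MRP = (12.72% − 8.87%) / (1.59 − 0.77) = 4.6951%
R_f = 8.87% − 0.77 × 4.6951% = 5.2548%
β_Kestrel = ρ·σ_i/σ_m = 0.394 × 52.60 / 21.89 = 0.9468
E(R_Kestrel) = R_f + β × MRP = 5.2548% + 0.9468 × 4.6951% = 9.70%

9.70%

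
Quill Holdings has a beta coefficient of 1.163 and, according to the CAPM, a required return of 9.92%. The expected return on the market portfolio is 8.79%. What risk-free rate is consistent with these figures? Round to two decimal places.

1.86%

E(R) = R_f + β(E(R_m) − R_f) = R_f(1 − β) + β·E(R_m)
9.92% = R_f × (1 − 1.163) + 1.163 × 8.79%
9.92% = R_f × -0.163 + 10.22277%
R_f = (9.92% − 10.22277%) / -0.163 = 1.86%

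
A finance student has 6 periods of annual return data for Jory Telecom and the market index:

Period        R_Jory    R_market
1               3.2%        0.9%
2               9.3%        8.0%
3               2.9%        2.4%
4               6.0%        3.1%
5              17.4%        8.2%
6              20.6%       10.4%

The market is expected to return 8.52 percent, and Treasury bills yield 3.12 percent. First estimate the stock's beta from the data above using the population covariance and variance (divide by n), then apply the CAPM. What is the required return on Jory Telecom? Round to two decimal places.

Mean R_i = (3.2 + 9.3 + 2.9 + 6.0 + 17.4 + 20.6) / 6 = 9.9000%
Mean R_m = (0.9 + 8.0 + 2.4 + 3.1 + 8.2 + 10.4) / 6 = 5.5000%
Σ(R_i − R̄_i)(R_m − R̄_m) = 133.0600  ⇒  Cov = 133.0600 / 6 = 22.1767
Σ(R_m − R̄_m)² = 74.0800  ⇒  Var(R_m) = 74.0800 / 6 = 12.3467
β = Cov / Var(R_m) = 22.1767 / 12.3467 = 1.7962
MRP = 8.52% − 3.12% = 5.40%
E(R) = R_f + β × MRP = 3.12% + 1.7962 × 5.40% = 12.82%

12.82%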